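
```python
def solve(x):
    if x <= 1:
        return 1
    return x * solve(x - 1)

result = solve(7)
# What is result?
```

solve(7) = 7 * 6 * 5 * 4 * 3 * 2 * 1 = 5040

Answer: 5040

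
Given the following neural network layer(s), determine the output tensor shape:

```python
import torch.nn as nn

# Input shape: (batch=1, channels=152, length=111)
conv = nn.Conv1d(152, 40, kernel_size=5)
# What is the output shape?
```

Input: (1, 152, 111) -> Output: (1, 40, 107)

Answer: (1, 40, 107)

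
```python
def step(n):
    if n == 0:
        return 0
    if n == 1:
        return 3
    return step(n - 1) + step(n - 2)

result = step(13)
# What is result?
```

Build up from base cases: step(0)=0, step(1)=3, step(2)=3, step(3)=6, step(4)=9, step(5)=15, step(6)=24, ..., step(13)=699

Answer: 699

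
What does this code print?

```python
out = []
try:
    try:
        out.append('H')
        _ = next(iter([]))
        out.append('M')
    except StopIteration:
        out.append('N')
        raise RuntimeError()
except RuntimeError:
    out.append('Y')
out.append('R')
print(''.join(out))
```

Execution trace: 'H' (inner try body) → 'N' (inner except StopIteration) → 'Y' (outer except RuntimeError) → 'R' (after the try/except). Output: HNYR

Answer: HNYR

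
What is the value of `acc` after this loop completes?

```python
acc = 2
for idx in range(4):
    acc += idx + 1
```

Start at 2, add 1 to 4 = 12
`acc` takes the values: 2 → 3 → 5 → 8 → 12

Answer: 12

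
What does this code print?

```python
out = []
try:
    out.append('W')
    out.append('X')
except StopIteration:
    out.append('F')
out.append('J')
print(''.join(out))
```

Execution trace: 'W' (try body) → 'X' (try body, no exception) → 'J' (after the try/except). Output: WXJ

Answer: WXJ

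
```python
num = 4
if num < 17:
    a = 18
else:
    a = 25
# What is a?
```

Trace:
`num = 4` → num = 4
`if num < 17: ...` → num < 17 is True → a = 18
So a = 18

Answer: 18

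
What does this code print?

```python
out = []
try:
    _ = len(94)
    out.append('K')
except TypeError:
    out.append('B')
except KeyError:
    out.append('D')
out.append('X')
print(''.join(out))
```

Execution trace: 'B' (except TypeError) → 'X' (after the try/except). Output: BX

Answer: BX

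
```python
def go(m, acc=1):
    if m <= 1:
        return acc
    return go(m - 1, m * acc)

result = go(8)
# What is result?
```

Accumulator trace (n, acc): (8, 1) -> (7, 8) -> (6, 56) -> (5, 336) -> (4, 1680) -> (3, 6720) -> (2, 20160) -> (1, 40320) -> return 40320

Answer: 40320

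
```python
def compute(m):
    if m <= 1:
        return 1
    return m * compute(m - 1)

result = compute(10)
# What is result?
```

compute(10) = 10 * 9 * 8 * 7 * 6 * 5 * 4 * 3 * 2 * 1 = 3628800

Answer: 3628800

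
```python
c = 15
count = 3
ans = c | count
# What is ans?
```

Trace:
`c = 15` → c = 15
`count = 3` → count = 3
`ans = c | count` → ans = 15
So ans = 15

Answer: 15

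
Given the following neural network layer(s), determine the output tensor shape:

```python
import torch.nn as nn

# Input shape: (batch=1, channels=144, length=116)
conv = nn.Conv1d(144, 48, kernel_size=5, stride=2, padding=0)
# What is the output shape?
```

Input: (1, 144, 116) -> Output: (1, 48, 56)

Answer: (1, 48, 56)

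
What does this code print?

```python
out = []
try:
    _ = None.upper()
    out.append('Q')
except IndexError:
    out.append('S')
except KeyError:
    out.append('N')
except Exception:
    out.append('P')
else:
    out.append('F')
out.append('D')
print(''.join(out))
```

Execution trace: 'P' (except Exception) → 'D' (after the try/except). Output: PD

Answer: PD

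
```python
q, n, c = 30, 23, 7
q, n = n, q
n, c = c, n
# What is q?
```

Trace:
`q, n, c = 30, 23, 7` → q = 30; n = 23; c = 7
`q, n = n, q` → q = 23; n = 30
`n, c = c, n` → n = 7; c = 30
So q = 23

Answer: 23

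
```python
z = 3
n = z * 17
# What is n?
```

Trace:
`z = 3` → z = 3
`n = z * 17` → n = 51
So n = 51

Answer: 51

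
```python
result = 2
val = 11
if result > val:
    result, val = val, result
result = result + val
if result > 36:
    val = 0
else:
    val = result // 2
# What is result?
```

Trace:
`result = 2` → result = 2
`val = 11` → val = 11
`if result > val: ...` → result > val is False → no variable changes
`result = result + val` → result = 13
`if result > 36: ...` → result > 36 is False, take else branch → val = 6
So result = 13

Answer: 13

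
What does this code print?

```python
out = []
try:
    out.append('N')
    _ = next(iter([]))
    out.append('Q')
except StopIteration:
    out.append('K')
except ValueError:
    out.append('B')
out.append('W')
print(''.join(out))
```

Execution trace: 'N' (try body) → 'K' (except StopIteration) → 'W' (after the try/except). Output: NKW

Answer: NKW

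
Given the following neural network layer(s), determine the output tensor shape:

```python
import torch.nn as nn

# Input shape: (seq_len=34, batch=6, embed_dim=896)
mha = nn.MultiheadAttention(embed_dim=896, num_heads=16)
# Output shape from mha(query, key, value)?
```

Input: (34, 6, 896) -> Output: (34, 6, 896)

Answer: (34, 6, 896)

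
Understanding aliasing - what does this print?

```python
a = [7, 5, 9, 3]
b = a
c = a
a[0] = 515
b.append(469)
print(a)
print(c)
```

Key concept: multiple aliases.
Step by step:
`a = [7, 5, 9, 3]` → a = [7, 5, 9, 3]
`b = a` → b = [7, 5, 9, 3] (same object as a)
`c = a` → c = [7, 5, 9, 3] (same object as a, b)
`a[0] = 515` → a = [515, 5, 9, 3] (same object as b, c); b = [515, 5, 9, 3] (same object as a, c); c = [515, 5, 9, 3] (same object as a, b)
`b.append(469)` → a = [515, 5, 9, 3, 469] (same object as b, c); b = [515, 5, 9, 3, 469] (same object as a, c); c = [515, 5, 9, 3, 469] (same object as a, b)
`print(a)` → prints [515, 5, 9, 3, 469]
`print(c)` → prints [515, 5, 9, 3, 469]

Answer:
[515, 5, 9, 3, 469]
[515, 5, 9, 3, 469]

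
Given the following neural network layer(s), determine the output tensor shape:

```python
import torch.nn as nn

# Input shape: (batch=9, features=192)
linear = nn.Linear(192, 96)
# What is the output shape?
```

Input: (9, 192) -> Output: (9, 96)

Answer: (9, 96)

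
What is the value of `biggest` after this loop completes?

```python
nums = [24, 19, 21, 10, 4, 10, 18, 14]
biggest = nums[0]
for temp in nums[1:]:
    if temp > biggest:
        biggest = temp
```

Maximum of [24, 19, 21, 10, 4, 10, 18, 14]
`biggest` takes the values: 24

Answer: 24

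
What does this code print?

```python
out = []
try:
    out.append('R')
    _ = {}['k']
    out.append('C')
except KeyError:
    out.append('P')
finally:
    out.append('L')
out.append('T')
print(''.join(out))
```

Execution trace: 'R' (try body) → 'P' (except KeyError) → 'L' (finally) → 'T' (after the try/except). Output: RPLT

Answer: RPLT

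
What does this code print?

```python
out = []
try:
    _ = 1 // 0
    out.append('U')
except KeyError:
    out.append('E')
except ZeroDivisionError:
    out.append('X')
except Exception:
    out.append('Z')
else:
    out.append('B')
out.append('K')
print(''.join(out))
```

Execution trace: 'X' (except ZeroDivisionError) → 'K' (after the try/except). Output: XK

Answer: XK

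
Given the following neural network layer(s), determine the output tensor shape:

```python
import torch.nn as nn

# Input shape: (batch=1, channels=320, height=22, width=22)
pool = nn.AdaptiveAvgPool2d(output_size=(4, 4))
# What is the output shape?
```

Input: (1, 320, 22, 22) -> Output: (1, 320, 4, 4)

Answer: (1, 320, 4, 4)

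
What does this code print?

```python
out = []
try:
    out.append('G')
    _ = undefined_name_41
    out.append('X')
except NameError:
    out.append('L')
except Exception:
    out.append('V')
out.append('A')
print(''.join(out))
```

Execution trace: 'G' (try body) → 'L' (except NameError) → 'A' (after the try/except). Output: GLA

Answer: GLA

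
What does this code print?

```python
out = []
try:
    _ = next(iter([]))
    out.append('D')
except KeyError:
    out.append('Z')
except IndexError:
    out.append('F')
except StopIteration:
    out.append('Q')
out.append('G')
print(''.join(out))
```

Execution trace: 'Q' (except StopIteration) → 'G' (after the try/except). Output: QG

Answer: QG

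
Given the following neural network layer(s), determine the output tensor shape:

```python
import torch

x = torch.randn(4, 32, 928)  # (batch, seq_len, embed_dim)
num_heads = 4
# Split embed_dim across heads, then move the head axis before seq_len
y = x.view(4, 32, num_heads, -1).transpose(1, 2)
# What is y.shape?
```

Input: (4, 32, 928) -> head_dim = 928 // 4 = 232; after view: (4, 32, 4, 232) -> after transpose(1, 2): (4, 4, 32, 232) -> Output: (4, 4, 32, 232)

Answer: (4, 4, 32, 232)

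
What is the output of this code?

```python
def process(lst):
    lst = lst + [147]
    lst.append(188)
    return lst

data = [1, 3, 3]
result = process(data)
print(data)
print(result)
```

Key concept: rebinding parameter vs mutation.
Step by step:
`data = [1, 3, 3]` → data = [1, 3, 3]
`result = process(data)` → result = [1, 3, 3, 147, 188]
`print(data)` → prints [1, 3, 3]
`print(result)` → prints [1, 3, 3, 147, 188]

Answer:
[1, 3, 3]
[1, 3, 3, 147, 188]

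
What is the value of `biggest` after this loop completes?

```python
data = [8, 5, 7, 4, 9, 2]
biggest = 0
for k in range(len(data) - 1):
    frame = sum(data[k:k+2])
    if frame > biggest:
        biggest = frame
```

Max sum of 2-element window in [8, 5, 7, 4, 9, 2]
`biggest` takes the values: 0 → 13

Answer: 13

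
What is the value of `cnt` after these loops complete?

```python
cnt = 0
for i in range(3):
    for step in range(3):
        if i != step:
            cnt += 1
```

3² - 3 (exclude diagonal)
`cnt` takes the values: 0 → 1 → 2 → 3 → 4 → 5 → 6

Answer: 6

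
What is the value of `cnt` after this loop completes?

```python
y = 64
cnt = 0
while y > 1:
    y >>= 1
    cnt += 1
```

Count right shifts until 1
`cnt` takes the values: 0 → 1 → 2 → 3 → 4 → 5 → 6

Answer: 6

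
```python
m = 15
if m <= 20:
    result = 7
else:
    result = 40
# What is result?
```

Trace:
`m = 15` → m = 15
`if m <= 20: ...` → m <= 20 is True → result = 7
So result = 7

Answer: 7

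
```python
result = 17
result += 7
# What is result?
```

Trace:
`result = 17` → result = 17
`result += 7` → result = 24
So result = 24

Answer: 24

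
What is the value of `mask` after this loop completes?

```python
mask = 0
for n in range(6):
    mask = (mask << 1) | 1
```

Build 6 consecutive 1-bits: 0b111111
`mask` takes the values: 0 → 1 → 3 → 7 → 15 → 31 → 63

Answer: 63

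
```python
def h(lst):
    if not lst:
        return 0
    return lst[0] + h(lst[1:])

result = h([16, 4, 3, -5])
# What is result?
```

16 + 4 + 3 + (-5) + 0 = 18

Answer: 18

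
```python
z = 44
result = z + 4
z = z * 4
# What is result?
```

Trace:
`z = 44` → z = 44
`result = z + 4` → result = 48
`z = z * 4` → z = 176
So result = 48

Answer: 48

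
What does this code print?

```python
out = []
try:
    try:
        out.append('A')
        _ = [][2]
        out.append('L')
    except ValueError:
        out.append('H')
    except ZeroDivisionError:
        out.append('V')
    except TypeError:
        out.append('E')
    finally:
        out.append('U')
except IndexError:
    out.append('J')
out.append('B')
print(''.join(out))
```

Execution trace: 'A' (try body) → 'U' (finally) → 'J' (outer except IndexError) → 'B' (after the try/except). Output: AUJB

Answer: AUJB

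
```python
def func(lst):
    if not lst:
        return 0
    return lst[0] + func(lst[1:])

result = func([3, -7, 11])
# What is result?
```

3 + (-7) + 11 + 0 = 7

Answer: 7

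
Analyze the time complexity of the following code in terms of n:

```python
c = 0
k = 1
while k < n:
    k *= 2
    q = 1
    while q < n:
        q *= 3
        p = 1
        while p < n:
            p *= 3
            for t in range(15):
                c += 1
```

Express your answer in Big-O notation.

Each loop level contributes: log n × log n × log n × 1. Multiplying the contributions gives O(log^3 n).

Answer: O(log^3 n)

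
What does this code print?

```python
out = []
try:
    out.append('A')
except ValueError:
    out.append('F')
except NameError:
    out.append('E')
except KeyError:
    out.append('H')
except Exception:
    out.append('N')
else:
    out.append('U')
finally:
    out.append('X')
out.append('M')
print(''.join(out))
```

Execution trace: 'A' (try body, no exception) → 'U' (else) → 'X' (finally) → 'M' (after the try/except). Output: AUXM

Answer: AUXM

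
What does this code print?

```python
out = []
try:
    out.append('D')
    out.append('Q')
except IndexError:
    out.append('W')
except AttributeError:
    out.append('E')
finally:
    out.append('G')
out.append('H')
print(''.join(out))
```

Execution trace: 'D' (try body) → 'Q' (try body, no exception) → 'G' (finally) → 'H' (after the try/except). Output: DQGH

Answer: DQGH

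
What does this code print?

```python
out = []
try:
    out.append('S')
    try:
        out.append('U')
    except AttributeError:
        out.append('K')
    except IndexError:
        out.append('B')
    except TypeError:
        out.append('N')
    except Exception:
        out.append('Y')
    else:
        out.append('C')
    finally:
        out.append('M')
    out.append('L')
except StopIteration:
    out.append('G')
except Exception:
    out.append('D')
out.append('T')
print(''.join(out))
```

Execution trace: 'S' (try body) → 'U' (inner try body, no exception) → 'C' (inner else) → 'M' (inner finally) → 'L' (try body, no exception) → 'T' (after the try/except). Output: SUCMLT

Answer: SUCMLT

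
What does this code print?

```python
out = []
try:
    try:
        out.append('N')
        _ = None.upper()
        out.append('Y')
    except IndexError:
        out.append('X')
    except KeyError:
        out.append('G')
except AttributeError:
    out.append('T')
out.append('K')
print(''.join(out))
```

Execution trace: 'N' (try body) → 'T' (outer except AttributeError) → 'K' (after the try/except). Output: NTK

Answer: NTK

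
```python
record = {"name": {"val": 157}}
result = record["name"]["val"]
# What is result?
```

Trace:
`record = {"name": {"val": 157}}` → record = {'name': {'val': 157}}
`result = record["name"]["val"]` → result = 157
So result = 157

Answer: 157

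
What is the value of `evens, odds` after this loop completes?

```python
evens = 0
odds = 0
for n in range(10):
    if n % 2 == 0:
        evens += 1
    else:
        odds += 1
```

Count evens and odds in range(10)
`evens, odds` takes the values: (0, 0) → (1, 0) → (1, 1) → (2, 1) → (2, 2) → (3, 2) → (3, 3) → (4, 3) → (4, 4) → (5, 4) → (5, 5)

Answer: 5, 5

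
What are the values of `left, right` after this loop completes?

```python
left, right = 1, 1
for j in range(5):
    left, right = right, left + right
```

Fibonacci: after 5 iterations
`left, right` takes the values: (1, 1) → (1, 2) → (2, 3) → (3, 5) → (5, 8) → (8, 13)

Answer: 8, 13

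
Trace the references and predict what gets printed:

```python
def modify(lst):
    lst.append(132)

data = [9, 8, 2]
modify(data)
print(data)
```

Key concept: function modifies passed list.
Step by step:
`data = [9, 8, 2]` → data = [9, 8, 2]
`modify(data)` → data = [9, 8, 2, 132]
`print(data)` → prints [9, 8, 2, 132]

Answer: [9, 8, 2, 132]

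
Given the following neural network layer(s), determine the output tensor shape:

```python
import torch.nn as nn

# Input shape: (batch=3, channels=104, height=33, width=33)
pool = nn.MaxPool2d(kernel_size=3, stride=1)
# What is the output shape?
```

Input: (3, 104, 33, 33) -> Output: (3, 104, 31, 31)

Answer: (3, 104, 31, 31)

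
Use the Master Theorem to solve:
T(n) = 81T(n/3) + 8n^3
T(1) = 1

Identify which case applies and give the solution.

a=81, b=3, f(n)=8n^3. log_3(81) = 4. Since c=3 < 4, Case 1 applies: T(n) = Θ(n^log_b(a)) = O(n^4).

Answer: O(n^4) - Case 1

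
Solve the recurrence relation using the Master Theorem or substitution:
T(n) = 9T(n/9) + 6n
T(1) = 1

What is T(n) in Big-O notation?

By Master Theorem: a=9, b=9, f(n)=6n. Since log_9(9) = 1 and f(n) = Θ(n^1), Case 2 applies. T(n) = O(n log n).

Answer: O(n log n)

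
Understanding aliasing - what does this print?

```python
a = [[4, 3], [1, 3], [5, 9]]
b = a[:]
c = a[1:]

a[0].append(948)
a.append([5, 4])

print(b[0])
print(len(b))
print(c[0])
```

Key concept: slice with nested mutation.
Step by step:
`a = [[4, 3], [1, 3], [5, 9]]` → a = [[4, 3], [1, 3], [5, 9]]
`b = a[:]` → b = [[4, 3], [1, 3], [5, 9]]
`c = a[1:]` → c = [[1, 3], [5, 9]]
`a[0].append(948)` → a = [[4, 3, 948], [1, 3], [5, 9]]; b = [[4, 3, 948], [1, 3], [5, 9]]
`a.append([5, 4])` → a = [[4, 3, 948], [1, 3], [5, 9], [5, 4]]
`print(b[0])` → prints [4, 3, 948]
`print(len(b))` → prints 3
`print(c[0])` → prints [1, 3]

Answer:
[4, 3, 948]
3
[1, 3]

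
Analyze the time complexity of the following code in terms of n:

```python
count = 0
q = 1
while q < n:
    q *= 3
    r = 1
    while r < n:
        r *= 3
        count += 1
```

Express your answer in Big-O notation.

Each loop level contributes: log n × log n. Multiplying the contributions gives O(log² n).

Answer: O(log² n)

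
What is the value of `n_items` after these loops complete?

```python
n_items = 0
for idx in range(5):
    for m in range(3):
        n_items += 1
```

5 * 3 = 15
`n_items` takes the values: 0 → 1 → 2 → 3 → 4 → 5 → 6 → 7 → 8 → 9 → 10 → 11 → 12 → 13 → 14 → 15

Answer: 15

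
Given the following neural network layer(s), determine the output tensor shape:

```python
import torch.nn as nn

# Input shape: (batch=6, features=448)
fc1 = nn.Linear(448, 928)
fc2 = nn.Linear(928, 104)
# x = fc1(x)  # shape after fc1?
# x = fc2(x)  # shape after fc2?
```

Input: (6, 448) -> after fc1: (6, 928) -> Output: (6, 104)

Answer: (6, 104)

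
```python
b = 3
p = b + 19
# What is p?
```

Trace:
`b = 3` → b = 3
`p = b + 19` → p = 22
So p = 22

Answer: 22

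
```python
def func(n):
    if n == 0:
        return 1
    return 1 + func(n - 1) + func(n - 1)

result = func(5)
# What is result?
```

func(n) = 1 + 2·func(n-1), func(0)=1. Closed form: (1+1)·2^5 - 1 = 63.

Answer: 63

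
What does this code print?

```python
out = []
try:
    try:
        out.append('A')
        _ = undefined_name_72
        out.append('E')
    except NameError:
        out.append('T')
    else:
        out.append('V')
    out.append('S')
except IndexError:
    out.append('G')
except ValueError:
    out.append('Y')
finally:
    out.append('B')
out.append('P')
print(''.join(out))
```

Execution trace: 'A' (inner try body) → 'T' (inner except NameError) → 'S' (try body, no exception) → 'B' (finally) → 'P' (after the try/except). Output: ATSBP

Answer: ATSBP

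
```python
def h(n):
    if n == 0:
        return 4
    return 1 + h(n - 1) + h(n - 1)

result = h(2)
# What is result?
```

h(n) = 1 + 2·h(n-1), h(0)=4. Closed form: (4+1)·2^2 - 1 = 19.

Answer: 19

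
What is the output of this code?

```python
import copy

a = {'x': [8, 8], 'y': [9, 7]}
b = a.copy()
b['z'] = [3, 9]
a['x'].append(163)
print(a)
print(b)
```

Key concept: shallow copy of dict with mutable values.
Step by step:
`a = {'x': [8, 8], 'y': [9, 7]}` → a = {'x': [8, 8], 'y': [9, 7]}
`b = a.copy()` → b = {'x': [8, 8], 'y': [9, 7]}
`b['z'] = [3, 9]` → b = {'x': [8, 8], 'y': [9, 7], 'z': [3, 9]}
`a['x'].append(163)` → a = {'x': [8, 8, 163], 'y': [9, 7]}; b = {'x': [8, 8, 163], 'y': [9, 7], 'z': [3, 9]}
`print(a)` → prints {'x': [8, 8, 163], 'y': [9, 7]}
`print(b)` → prints {'x': [8, 8, 163], 'y': [9, 7], 'z': [3, 9]}

Answer:
{'x': [8, 8, 163], 'y': [9, 7]}
{'x': [8, 8, 163], 'y': [9, 7], 'z': [3, 9]}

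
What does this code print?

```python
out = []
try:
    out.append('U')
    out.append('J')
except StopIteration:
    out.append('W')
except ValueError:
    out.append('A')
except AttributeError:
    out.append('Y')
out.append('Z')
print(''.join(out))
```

Execution trace: 'U' (try body) → 'J' (try body, no exception) → 'Z' (after the try/except). Output: UJZ

Answer: UJZ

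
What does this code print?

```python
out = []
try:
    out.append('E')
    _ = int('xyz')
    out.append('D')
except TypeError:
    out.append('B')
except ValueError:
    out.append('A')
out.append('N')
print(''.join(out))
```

Execution trace: 'E' (try body) → 'A' (except ValueError) → 'N' (after the try/except). Output: EAN

Answer: EAN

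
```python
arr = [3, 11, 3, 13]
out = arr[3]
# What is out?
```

Trace:
`arr = [3, 11, 3, 13]` → arr = [3, 11, 3, 13]
`out = arr[3]` → out = 13
So out = 13

Answer: 13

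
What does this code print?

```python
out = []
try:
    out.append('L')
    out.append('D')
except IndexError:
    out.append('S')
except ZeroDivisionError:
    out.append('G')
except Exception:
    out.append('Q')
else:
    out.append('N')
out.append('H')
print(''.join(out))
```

Execution trace: 'L' (try body) → 'D' (try body, no exception) → 'N' (else) → 'H' (after the try/except). Output: LDNH

Answer: LDNH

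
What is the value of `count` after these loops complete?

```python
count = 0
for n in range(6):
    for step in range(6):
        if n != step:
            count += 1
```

6² - 6 (exclude diagonal)
`count` takes the values: 0 → 1 → 2 → 3 → 4 → 5 → 6 → 7 → 8 → 9 → 10 → 11 → 12 → 13 → 14 → 15 → 16 → 17 → 18 → 19 → 20 → 21 → 22 → 23 → 24 → 25 → 26 → 27 → 28 → 29 → 30

Answer: 30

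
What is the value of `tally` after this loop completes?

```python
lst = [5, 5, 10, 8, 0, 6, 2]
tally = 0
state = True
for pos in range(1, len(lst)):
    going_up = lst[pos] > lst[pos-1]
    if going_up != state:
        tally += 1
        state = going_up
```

Count direction changes in [5, 5, 10, 8, 0, 6, 2]
`tally` takes the values: 0 → 1 → 2 → 3 → 4 → 5

Answer: 5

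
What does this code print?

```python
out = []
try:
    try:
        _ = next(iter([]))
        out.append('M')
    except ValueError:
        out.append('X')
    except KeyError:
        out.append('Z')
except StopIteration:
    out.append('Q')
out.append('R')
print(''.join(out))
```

Execution trace: 'Q' (outer except StopIteration) → 'R' (after the try/except). Output: QR

Answer: QR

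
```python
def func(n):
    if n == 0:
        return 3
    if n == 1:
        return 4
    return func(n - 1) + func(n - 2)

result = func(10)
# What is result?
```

Build up from base cases: func(0)=3, func(1)=4, func(2)=7, func(3)=11, func(4)=18, func(5)=29, func(6)=47, ..., func(10)=322

Answer: 322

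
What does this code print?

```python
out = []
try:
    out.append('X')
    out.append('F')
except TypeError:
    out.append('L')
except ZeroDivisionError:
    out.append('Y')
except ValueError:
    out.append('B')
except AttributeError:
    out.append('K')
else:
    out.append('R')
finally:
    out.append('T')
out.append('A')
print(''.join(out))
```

Execution trace: 'X' (try body) → 'F' (try body, no exception) → 'R' (else) → 'T' (finally) → 'A' (after the try/except). Output: XFRTA

Answer: XFRTA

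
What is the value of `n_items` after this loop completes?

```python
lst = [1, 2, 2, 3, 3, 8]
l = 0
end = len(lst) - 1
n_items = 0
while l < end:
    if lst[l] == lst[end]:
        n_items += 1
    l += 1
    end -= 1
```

Count matching pairs from ends
`n_items` takes the values: 0

Answer: 0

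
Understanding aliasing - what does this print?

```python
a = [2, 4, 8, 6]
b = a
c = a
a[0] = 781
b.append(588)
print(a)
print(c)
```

Key concept: multiple aliases.
Step by step:
`a = [2, 4, 8, 6]` → a = [2, 4, 8, 6]
`b = a` → b = [2, 4, 8, 6] (same object as a)
`c = a` → c = [2, 4, 8, 6] (same object as a, b)
`a[0] = 781` → a = [781, 4, 8, 6] (same object as b, c); b = [781, 4, 8, 6] (same object as a, c); c = [781, 4, 8, 6] (same object as a, b)
`b.append(588)` → a = [781, 4, 8, 6, 588] (same object as b, c); b = [781, 4, 8, 6, 588] (same object as a, c); c = [781, 4, 8, 6, 588] (same object as a, b)
`print(a)` → prints [781, 4, 8, 6, 588]
`print(c)` → prints [781, 4, 8, 6, 588]

Answer:
[781, 4, 8, 6, 588]
[781, 4, 8, 6, 588]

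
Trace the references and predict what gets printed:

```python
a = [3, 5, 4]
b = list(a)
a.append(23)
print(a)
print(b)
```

Key concept: list() constructor creates copy.
Step by step:
`a = [3, 5, 4]` → a = [3, 5, 4]
`b = list(a)` → b = [3, 5, 4]
`a.append(23)` → a = [3, 5, 4, 23]
`print(a)` → prints [3, 5, 4, 23]
`print(b)` → prints [3, 5, 4]

Answer:
[3, 5, 4, 23]
[3, 5, 4]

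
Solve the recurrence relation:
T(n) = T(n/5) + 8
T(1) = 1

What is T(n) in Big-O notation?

Each step divides n by 5 and adds 8. After log_5(n) steps we reach T(1)=1. So T(n) = 8·log_5(n) + 1 = O(log n).

Answer: O(log n)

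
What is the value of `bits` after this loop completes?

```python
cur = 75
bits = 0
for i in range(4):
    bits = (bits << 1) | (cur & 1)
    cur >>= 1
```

Reverse lowest 4 bits of 75
`bits` takes the values: 0 → 1 → 3 → 6 → 13

Answer: 13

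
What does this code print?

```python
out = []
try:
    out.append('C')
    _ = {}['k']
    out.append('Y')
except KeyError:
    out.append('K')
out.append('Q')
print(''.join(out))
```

Execution trace: 'C' (try body) → 'K' (except KeyError) → 'Q' (after the try/except). Output: CKQ

Answer: CKQ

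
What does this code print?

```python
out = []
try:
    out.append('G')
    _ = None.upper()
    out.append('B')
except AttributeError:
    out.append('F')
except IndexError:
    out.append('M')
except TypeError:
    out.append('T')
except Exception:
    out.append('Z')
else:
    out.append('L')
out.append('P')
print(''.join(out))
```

Execution trace: 'G' (try body) → 'F' (except AttributeError) → 'P' (after the try/except). Output: GFP

Answer: GFP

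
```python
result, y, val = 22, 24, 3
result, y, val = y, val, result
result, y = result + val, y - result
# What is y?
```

Trace:
`result, y, val = 22, 24, 3` → result = 22; y = 24; val = 3
`result, y, val = y, val, result` → result = 24; y = 3; val = 22
`result, y = result + val, y - result` → result = 46; y = -21
So y = -21

Answer: -21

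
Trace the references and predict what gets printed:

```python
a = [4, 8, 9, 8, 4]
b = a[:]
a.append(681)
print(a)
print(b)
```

Key concept: slice [:] creates copy.
Step by step:
`a = [4, 8, 9, 8, 4]` → a = [4, 8, 9, 8, 4]
`b = a[:]` → b = [4, 8, 9, 8, 4]
`a.append(681)` → a = [4, 8, 9, 8, 4, 681]
`print(a)` → prints [4, 8, 9, 8, 4, 681]
`print(b)` → prints [4, 8, 9, 8, 4]

Answer:
[4, 8, 9, 8, 4, 681]
[4, 8, 9, 8, 4]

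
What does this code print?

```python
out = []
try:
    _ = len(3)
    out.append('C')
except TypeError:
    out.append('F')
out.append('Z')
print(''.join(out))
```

Execution trace: 'F' (except TypeError) → 'Z' (after the try/except). Output: FZ

Answer: FZ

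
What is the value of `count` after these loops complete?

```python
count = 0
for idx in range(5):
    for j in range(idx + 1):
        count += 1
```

Triangle: 1 + 2 + ... + 5
`count` takes the values: 0 → 1 → 2 → 3 → 4 → 5 → 6 → 7 → 8 → 9 → 10 → 11 → 12 → 13 → 14 → 15

Answer: 15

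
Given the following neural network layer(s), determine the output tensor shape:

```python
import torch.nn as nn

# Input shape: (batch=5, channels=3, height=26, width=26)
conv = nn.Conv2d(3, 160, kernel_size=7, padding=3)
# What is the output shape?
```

Input: (5, 3, 26, 26) -> Output: (5, 160, 26, 26)

Answer: (5, 160, 26, 26)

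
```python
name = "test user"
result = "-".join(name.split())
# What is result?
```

Trace:
`name = "test user"` → name = 'test user'
`result = "-".join(name.split())` → result = 'test-user'
So result = 'test-user'

Answer: 'test-user'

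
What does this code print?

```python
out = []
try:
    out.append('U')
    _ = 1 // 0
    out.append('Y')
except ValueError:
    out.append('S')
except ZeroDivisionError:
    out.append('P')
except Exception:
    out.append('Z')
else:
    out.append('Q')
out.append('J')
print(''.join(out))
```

Execution trace: 'U' (try body) → 'P' (except ZeroDivisionError) → 'J' (after the try/except). Output: UPJ

Answer: UPJ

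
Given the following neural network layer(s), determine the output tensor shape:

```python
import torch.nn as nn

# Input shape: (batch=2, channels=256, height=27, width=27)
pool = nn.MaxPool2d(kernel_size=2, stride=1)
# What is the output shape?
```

Input: (2, 256, 27, 27) -> Output: (2, 256, 26, 26)

Answer: (2, 256, 26, 26)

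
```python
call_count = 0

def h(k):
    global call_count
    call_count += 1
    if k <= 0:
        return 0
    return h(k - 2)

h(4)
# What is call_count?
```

Linear recursion stepping by 2: 3 calls from k=4 down to ≤0.

Answer: 3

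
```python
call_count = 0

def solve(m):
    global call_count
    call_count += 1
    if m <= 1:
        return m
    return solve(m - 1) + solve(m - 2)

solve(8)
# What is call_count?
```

Calls(m) = 1 + Calls(m-1) + Calls(m-2); Calls(0)=Calls(1)=1. For m=8 this gives 67.

Answer: 67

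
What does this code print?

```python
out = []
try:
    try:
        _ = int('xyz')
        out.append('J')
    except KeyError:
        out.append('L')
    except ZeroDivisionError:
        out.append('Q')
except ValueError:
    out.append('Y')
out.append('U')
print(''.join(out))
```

Execution trace: 'Y' (outer except ValueError) → 'U' (after the try/except). Output: YU

Answer: YU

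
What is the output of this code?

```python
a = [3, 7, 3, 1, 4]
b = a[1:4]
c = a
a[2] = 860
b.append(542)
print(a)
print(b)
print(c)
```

Key concept: slice vs alias.
Step by step:
`a = [3, 7, 3, 1, 4]` → a = [3, 7, 3, 1, 4]
`b = a[1:4]` → b = [7, 3, 1]
`c = a` → c = [3, 7, 3, 1, 4] (same object as a)
`a[2] = 860` → a = [3, 7, 860, 1, 4] (same object as c); c = [3, 7, 860, 1, 4] (same object as a)
`b.append(542)` → b = [7, 3, 1, 542]
`print(a)` → prints [3, 7, 860, 1, 4]
`print(b)` → prints [7, 3, 1, 542]
`print(c)` → prints [3, 7, 860, 1, 4]

Answer:
[3, 7, 860, 1, 4]
[7, 3, 1, 542]
[3, 7, 860, 1, 4]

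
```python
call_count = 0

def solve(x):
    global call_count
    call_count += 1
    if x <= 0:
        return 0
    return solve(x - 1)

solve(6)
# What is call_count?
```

Linear recursion stepping by 1: 7 calls from x=6 down to ≤0.

Answer: 7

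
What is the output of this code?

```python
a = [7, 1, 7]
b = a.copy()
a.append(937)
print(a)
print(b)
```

Key concept: list.copy() creates independent copy.
Step by step:
`a = [7, 1, 7]` → a = [7, 1, 7]
`b = a.copy()` → b = [7, 1, 7]
`a.append(937)` → a = [7, 1, 7, 937]
`print(a)` → prints [7, 1, 7, 937]
`print(b)` → prints [7, 1, 7]

Answer:
[7, 1, 7, 937]
[7, 1, 7]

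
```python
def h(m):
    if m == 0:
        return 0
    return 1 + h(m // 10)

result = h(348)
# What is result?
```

Count of digits of 348: 3

Answer: 3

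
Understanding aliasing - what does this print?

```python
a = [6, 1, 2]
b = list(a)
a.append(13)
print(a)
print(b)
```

Key concept: list() constructor creates copy.
Step by step:
`a = [6, 1, 2]` → a = [6, 1, 2]
`b = list(a)` → b = [6, 1, 2]
`a.append(13)` → a = [6, 1, 2, 13]
`print(a)` → prints [6, 1, 2, 13]
`print(b)` → prints [6, 1, 2]

Answer:
[6, 1, 2, 13]
[6, 1, 2]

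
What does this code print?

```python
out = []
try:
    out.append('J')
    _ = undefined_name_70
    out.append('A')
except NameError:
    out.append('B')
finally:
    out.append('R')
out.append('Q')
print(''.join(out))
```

Execution trace: 'J' (try body) → 'B' (except NameError) → 'R' (finally) → 'Q' (after the try/except). Output: JBRQ

Answer: JBRQ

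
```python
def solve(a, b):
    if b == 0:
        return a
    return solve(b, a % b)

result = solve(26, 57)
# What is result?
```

solve(26, 57) -> solve(57, 26) -> solve(26, 5) -> solve(5, 1) -> solve(1, 0) -> 1

Answer: 1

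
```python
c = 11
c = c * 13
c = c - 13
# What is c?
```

Trace:
`c = 11` → c = 11
`c = c * 13` → c = 143
`c = c - 13` → c = 130
So c = 130

Answer: 130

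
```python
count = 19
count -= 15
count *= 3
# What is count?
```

Trace:
`count = 19` → count = 19
`count -= 15` → count = 4
`count *= 3` → count = 12
So count = 12

Answer: 12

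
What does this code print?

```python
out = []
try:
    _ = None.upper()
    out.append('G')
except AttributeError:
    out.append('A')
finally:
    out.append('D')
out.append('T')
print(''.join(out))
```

Execution trace: 'A' (except AttributeError) → 'D' (finally) → 'T' (after the try/except). Output: ADT

Answer: ADT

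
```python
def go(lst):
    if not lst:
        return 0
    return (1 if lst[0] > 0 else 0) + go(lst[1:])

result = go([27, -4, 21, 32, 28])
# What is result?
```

Count of positive elements in [27, -4, 21, 32, 28] = 4

Answer: 4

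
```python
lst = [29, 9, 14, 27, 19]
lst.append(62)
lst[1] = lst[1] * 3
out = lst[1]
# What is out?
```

Trace:
`lst = [29, 9, 14, 27, 19]` → lst = [29, 9, 14, 27, 19]
`lst.append(62)` → lst = [29, 9, 14, 27, 19, 62]
`lst[1] = lst[1] * 3` → lst = [29, 27, 14, 27, 19, 62]
`out = lst[1]` → out = 27
So out = 27

Answer: 27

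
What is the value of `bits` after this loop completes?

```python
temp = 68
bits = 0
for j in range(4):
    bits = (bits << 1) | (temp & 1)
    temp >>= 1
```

Reverse lowest 4 bits of 68
`bits` takes the values: 0 → 1 → 2

Answer: 2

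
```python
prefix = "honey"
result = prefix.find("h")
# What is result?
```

Trace:
`prefix = "honey"` → prefix = 'honey'
`result = prefix.find("h")` → result = 0
So result = 0

Answer: 0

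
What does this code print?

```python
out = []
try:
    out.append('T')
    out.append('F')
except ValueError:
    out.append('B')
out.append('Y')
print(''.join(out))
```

Execution trace: 'T' (try body) → 'F' (try body, no exception) → 'Y' (after the try/except). Output: TFY

Answer: TFY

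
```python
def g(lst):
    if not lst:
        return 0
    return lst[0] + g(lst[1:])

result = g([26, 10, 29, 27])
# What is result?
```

26 + 10 + 29 + 27 + 0 = 92

Answer: 92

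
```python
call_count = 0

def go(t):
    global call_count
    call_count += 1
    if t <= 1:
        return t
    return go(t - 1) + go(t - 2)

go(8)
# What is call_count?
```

Calls(t) = 1 + Calls(t-1) + Calls(t-2); Calls(0)=Calls(1)=1. For t=8 this gives 67.

Answer: 67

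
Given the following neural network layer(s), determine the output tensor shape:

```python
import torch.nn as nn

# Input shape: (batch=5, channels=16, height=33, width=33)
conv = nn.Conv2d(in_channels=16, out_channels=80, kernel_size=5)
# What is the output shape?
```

Input: (5, 16, 33, 33) -> Output: (5, 80, 29, 29)

Answer: (5, 80, 29, 29)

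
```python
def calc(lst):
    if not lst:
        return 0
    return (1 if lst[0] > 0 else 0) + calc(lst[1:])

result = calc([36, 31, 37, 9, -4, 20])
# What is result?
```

Count of positive elements in [36, 31, 37, 9, -4, 20] = 5

Answer: 5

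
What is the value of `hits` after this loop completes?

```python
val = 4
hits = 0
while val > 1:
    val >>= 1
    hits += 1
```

Count right shifts until 1
`hits` takes the values: 0 → 1 → 2

Answer: 2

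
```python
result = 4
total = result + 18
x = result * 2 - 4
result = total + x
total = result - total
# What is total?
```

Trace:
`result = 4` → result = 4
`total = result + 18` → total = 22
`x = result * 2 - 4` → x = 4
`result = total + x` → result = 26
`total = result - total` → total = 4
So total = 4

Answer: 4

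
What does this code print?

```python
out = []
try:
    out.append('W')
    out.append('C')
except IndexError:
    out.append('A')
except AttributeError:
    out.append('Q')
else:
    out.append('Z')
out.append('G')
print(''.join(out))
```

Execution trace: 'W' (try body) → 'C' (try body, no exception) → 'Z' (else) → 'G' (after the try/except). Output: WCZG

Answer: WCZG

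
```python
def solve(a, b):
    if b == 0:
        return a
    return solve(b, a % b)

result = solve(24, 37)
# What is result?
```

solve(24, 37) -> solve(37, 24) -> solve(24, 13) -> solve(13, 11) -> solve(11, 2) -> solve(2, 1) -> solve(1, 0) -> 1

Answer: 1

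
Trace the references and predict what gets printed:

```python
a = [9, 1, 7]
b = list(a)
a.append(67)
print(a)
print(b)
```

Key concept: list() constructor creates copy.
Step by step:
`a = [9, 1, 7]` → a = [9, 1, 7]
`b = list(a)` → b = [9, 1, 7]
`a.append(67)` → a = [9, 1, 7, 67]
`print(a)` → prints [9, 1, 7, 67]
`print(b)` → prints [9, 1, 7]

Answer:
[9, 1, 7, 67]
[9, 1, 7]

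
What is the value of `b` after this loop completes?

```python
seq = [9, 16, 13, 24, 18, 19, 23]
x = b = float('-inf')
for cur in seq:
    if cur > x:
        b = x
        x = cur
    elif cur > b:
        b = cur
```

Second largest (with repeats) in [9, 16, 13, 24, 18, 19, 23]
`b` takes the values: -inf → 9 → 13 → 16 → 18 → 19 → 23

Answer: 23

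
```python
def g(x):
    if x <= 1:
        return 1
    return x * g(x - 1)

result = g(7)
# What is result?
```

g(7) = 7 * 6 * 5 * 4 * 3 * 2 * 1 = 5040

Answer: 5040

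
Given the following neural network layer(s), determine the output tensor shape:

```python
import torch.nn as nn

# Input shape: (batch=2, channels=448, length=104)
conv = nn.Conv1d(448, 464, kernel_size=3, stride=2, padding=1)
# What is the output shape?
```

Input: (2, 448, 104) -> Output: (2, 464, 52)

Answer: (2, 464, 52)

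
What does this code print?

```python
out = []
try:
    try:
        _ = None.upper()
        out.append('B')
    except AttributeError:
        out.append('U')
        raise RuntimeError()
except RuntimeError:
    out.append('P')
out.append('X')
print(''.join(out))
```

Execution trace: 'U' (inner except AttributeError) → 'P' (outer except RuntimeError) → 'X' (after the try/except). Output: UPX

Answer: UPX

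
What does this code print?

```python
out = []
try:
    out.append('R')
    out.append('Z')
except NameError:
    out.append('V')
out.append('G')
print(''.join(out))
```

Execution trace: 'R' (try body) → 'Z' (try body, no exception) → 'G' (after the try/except). Output: RZG

Answer: RZG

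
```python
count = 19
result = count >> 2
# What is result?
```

Trace:
`count = 19` → count = 19
`result = count >> 2` → result = 4
So result = 4

Answer: 4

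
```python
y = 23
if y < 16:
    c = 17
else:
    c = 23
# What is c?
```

Trace:
`y = 23` → y = 23
`if y < 16: ...` → y < 16 is False, take else branch → c = 23
So c = 23

Answer: 23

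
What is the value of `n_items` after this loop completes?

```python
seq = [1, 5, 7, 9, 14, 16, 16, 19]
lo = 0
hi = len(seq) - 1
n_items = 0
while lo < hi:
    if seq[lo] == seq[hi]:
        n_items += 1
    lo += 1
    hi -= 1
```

Count matching pairs from ends
`n_items` takes the values: 0

Answer: 0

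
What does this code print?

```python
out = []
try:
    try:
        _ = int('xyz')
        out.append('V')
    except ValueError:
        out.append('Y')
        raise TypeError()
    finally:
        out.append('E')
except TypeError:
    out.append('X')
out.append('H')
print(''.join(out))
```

Execution trace: 'Y' (inner except ValueError) → 'E' (inner finally) → 'X' (outer except TypeError) → 'H' (after the try/except). Output: YEXH

Answer: YEXH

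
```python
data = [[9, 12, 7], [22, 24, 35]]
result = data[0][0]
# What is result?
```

Trace:
`data = [[9, 12, 7], [22, 24, 35]]` → data = [[9, 12, 7], [22, 24, 35]]
`result = data[0][0]` → result = 9
So result = 9

Answer: 9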